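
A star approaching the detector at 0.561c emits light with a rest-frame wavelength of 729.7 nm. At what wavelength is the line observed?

387.0 nm

Relativistic Doppler for wavelength: λ' = λ₀ · √((1 − β)/(1 + β)).
λ' = 729.7 × √(0.4390/1.5610) = 729.7 × 0.53031 ≈ 387.0 nm.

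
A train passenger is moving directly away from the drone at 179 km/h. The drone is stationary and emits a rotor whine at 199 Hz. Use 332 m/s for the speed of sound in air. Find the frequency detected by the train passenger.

179 km/h = 49.72 m/s.
Only the observer moves, away from the source, so f' = f · (v − v_o)/v.
f' = 199 × (332 − 49.72)/332 = 199 × 282.28/332 ≈ 169 Hz.

169 Hz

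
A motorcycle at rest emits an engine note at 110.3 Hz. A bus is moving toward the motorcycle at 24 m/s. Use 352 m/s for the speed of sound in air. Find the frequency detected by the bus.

118 Hz

Moving observer, stationary source: f' = f · (v + v_o)/v.
f' = 110.3 × (352 + 24)/352 = 110.3 × 376/352 ≈ 118 Hz.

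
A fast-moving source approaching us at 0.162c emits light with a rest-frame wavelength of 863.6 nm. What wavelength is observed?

Relativistic Doppler for wavelength: λ' = λ₀ · √((1 − β)/(1 + β)).
λ' = 863.6 × √(0.8380/1.1620) = 863.6 × 0.84922 ≈ 733.4 nm.

733.4 nm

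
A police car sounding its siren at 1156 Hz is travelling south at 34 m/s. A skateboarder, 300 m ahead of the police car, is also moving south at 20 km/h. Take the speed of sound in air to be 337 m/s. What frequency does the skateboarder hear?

20 km/h = 5.556 m/s.
The skateboarder is ahead, so the police car is moving toward it while the skateboarder is moving away from the police car.
General Doppler shift: f' = f · (v − v_o)/(v − v_s).
f' = 1156 × (337 − 5.556)/(337 − 34) = 1156 × 331.44/303 ≈ 1265 Hz.

1265 Hz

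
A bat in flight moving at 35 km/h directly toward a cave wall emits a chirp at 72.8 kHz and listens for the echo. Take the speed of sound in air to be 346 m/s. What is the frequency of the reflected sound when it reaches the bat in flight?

35 km/h = 9.722 m/s.
The cave wall receives the sound from a moving source: f₁ = f₀ · v/(v − v_e) = 72.8 × 346/336.28 ≈ 74.9 kHz.
On the return leg the bat in flight is a moving observer: f₂ = f₁ · (v + v_e)/v = 74.9 × 355.72/346 ≈ 77.0 kHz.

77.0 kHz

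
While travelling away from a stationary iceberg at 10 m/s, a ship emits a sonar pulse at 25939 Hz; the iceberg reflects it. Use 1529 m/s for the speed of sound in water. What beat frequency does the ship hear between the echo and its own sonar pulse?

The iceberg receives the sound from a moving source: f₁ = f₀ · v/(v + v_e) = 25939 × 1529/1539 ≈ 25770 Hz.
On the return leg the ship is a moving observer: f₂ = f₁ · (v − v_e)/v = 25770 × 1519/1529 ≈ 25602 Hz.
Equivalently f₂ = f₀ · (v − v_e)/(v + v_e).
Beat against the emitted tone: |f₂ − f₀| = 2v_e·f₀/(v + v_e) = 2 × 10 × 25939/1539 ≈ 337 Hz.

337 Hz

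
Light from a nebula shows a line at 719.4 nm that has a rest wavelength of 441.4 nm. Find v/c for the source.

0.453

λ'/λ₀ = 1.6298 > 1 (redshift), so the source is receding.
λ'/λ₀ = √((1 + β)/(1 − β)) for a receding source ⇒ β = (r² − 1)/(r² + 1) with r = λ'/λ₀.
β = (2.6563 − 1)/(2.6563 + 1) ≈ 0.453.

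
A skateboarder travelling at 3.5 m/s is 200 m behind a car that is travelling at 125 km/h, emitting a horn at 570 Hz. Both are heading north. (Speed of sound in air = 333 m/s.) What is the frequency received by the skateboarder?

125 km/h = 34.72 m/s.
The skateboarder is behind, so the car is moving away from it while the skateboarder is moving toward the car.
General Doppler shift: f' = f · (v + v_o)/(v + v_s).
f' = 570 × (333 + 3.5)/(333 + 34.72) = 570 × 336.5/367.72 ≈ 522 Hz.

522 Hz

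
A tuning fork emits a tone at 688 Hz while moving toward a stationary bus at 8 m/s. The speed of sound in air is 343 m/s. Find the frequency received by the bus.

704 Hz

Moving source, stationary observer: f' = f · v/(v − v_s) since the source is approaching.
f' = 688 × 343/(343 − 8) = 688 × 343/335 ≈ 704 Hz.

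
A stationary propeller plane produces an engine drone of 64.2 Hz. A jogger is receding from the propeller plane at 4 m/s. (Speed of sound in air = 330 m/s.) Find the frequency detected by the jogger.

Only the observer moves, away from the source, so f' = f · (v − v_o)/v.
f' = 64.2 × (330 − 4)/330 = 64.2 × 326/330 ≈ 63 Hz.

63 Hz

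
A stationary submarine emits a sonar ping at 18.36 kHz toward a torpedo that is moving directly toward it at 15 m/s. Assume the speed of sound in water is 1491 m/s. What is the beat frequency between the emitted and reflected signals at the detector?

373 Hz

At the torpedo (a moving observer), f₁ = f₀ · (v + u)/v = 18.36 × 1506/1491 ≈ 18.545 kHz.
The reflection then acts as a moving source: f₂ = f₁ · v/(v − u) ≈ 18.733 kHz.
Equivalently f₂ = f₀ · (v + u)/(v − u).
Beat frequency (with f₀ = 18360 Hz): |f₂ − f₀| = 2u·f₀/(v − u) = 2 × 15 × 18360/1476 ≈ 373 Hz.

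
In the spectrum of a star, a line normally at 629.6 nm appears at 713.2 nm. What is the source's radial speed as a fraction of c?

λ'/λ₀ = 1.1328 > 1 (redshift), so the source is receding.
λ'/λ₀ = √((1 + β)/(1 − β)) for a receding source ⇒ β = (r² − 1)/(r² + 1) with r = λ'/λ₀.
β = (1.2832 − 1)/(1.2832 + 1) ≈ 0.124.

0.124c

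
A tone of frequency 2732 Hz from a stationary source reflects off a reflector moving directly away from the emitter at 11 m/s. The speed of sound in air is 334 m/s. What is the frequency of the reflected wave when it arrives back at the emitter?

At the reflector (a moving observer), f₁ = f₀ · (v − u)/v = 2732 × 323/334 ≈ 2642 Hz.
On reflection it acts as a source moving away from the stationary detector: f₂ = f₁ · v/(v + u) = 2642 × 334/345 ≈ 2558 Hz.

2558 Hz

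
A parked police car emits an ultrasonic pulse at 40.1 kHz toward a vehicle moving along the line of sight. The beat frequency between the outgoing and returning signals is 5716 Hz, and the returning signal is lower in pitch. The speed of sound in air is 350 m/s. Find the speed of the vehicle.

Double Doppler shift off a moving reflector: f₂ = f₀ · (v + u)/(v − u) (u > 0 toward emitter).
Returning signal is lower, so f₂ = f₀ − Δf = 40100 − 5716 = 34384 Hz.
Rearranging, u = v · (f₂ − f₀)/(f₂ + f₀) = 350 × -5716/74484 ≈ -27 m/s.
So the vehicle is moving at 27 m/s away from the emitter.

27 m/s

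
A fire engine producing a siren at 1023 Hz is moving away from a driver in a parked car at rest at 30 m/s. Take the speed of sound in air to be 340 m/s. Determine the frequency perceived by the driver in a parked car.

With the source moving away from a stationary observer, f' = f · v/(v + v_s).
f' = 1023 × 340/(340 + 30) = 1023 × 340/370 ≈ 940 Hz.

940 Hz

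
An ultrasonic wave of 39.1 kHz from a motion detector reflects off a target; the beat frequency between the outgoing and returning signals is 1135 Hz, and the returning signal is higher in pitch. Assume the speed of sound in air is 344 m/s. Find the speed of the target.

Double Doppler shift off a moving reflector: f₂ = f₀ · (v + u)/(v − u) (u > 0 toward emitter).
Returning signal is higher, so f₂ = f₀ + Δf = 39100 + 1135 = 40235 Hz.
Rearranging, u = v · (f₂ − f₀)/(f₂ + f₀) = 344 × 1135/79335 ≈ 4.9 m/s.
So the target is moving at 4.9 m/s toward the emitter.

4.9 m/s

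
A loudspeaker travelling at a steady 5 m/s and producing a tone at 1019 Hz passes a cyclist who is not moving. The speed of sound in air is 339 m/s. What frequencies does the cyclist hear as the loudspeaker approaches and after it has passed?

1034 Hz approaching; 1004 Hz receding

Approaching: f₁ = f · v/(v − v_s) = 1019 × 339/334 ≈ 1034 Hz.
Receding: f₂ = f · v/(v + v_s) = 1019 × 339/344 ≈ 1004 Hz.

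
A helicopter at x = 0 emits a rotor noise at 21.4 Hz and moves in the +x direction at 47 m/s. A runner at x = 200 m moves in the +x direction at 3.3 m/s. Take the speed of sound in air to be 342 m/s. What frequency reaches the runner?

24.6 Hz

The observer lies on the +x side, so the source is heading toward the observer and the observer is heading away from the source.
With source approaching and observer receding, f' = f · (v − v_o)/(v − v_s).
f' = 21.4 × (342 − 3.3)/(342 − 47) = 21.4 × 338.7/295 ≈ 24.6 Hz.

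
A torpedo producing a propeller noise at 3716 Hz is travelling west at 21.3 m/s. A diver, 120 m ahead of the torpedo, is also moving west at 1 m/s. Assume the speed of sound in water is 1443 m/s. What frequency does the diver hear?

The diver is ahead, so the torpedo is moving toward it while the diver is moving away from the torpedo.
Both move, so f' = f · (v − v_o)/(v − v_s).
f' = 3716 × (1443 − 1)/(1443 − 21.3) = 3716 × 1442/1421.7 ≈ 3769 Hz.

3769 Hz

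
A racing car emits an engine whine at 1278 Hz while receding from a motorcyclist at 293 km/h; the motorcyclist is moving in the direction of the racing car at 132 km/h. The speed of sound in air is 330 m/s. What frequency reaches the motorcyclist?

1139 Hz

293 km/h = 81.39 m/s; 132 km/h = 36.67 m/s.
General Doppler shift: f' = f · (v + v_o)/(v + v_s).
f' = 1278 × (330 + 36.67)/(330 + 81.39) = 1278 × 366.67/411.39 ≈ 1139 Hz.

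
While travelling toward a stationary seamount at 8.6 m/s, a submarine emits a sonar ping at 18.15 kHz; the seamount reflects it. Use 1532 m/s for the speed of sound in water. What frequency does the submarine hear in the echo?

The seamount receives the sound from a moving source: f₁ = f₀ · v/(v − v_e) = 18.15 × 1532/1523.4 ≈ 18.25 kHz.
On the return leg the submarine is a moving observer: f₂ = f₁ · (v + v_e)/v = 18.25 × 1540.6/1532 ≈ 18.35 kHz.

18.35 kHz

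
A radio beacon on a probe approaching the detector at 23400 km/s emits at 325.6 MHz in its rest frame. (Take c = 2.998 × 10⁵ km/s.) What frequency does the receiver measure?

352.1 MHz

β = v/c = 23400/299800 = 0.0781.
Relativistic Doppler for frequency: f' = f₀ · √((1 + β)/(1 − β)).
f' = 325.6 × √(1.0781/0.9219) = 325.6 × 1.08135 ≈ 352.1 MHz.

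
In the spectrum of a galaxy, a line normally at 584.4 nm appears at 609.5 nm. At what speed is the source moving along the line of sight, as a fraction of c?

0.042

λ'/λ₀ = 1.0430 > 1 (redshift), so the source is receding.
λ'/λ₀ = √((1 + β)/(1 − β)) for a receding source ⇒ β = (r² − 1)/(r² + 1) with r = λ'/λ₀.
β = (1.0877 − 1)/(1.0877 + 1) ≈ 0.042.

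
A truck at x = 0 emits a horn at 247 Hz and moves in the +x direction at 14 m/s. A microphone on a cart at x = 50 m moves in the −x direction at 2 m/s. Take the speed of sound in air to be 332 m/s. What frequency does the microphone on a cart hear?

259 Hz

The observer lies on the +x side, so the source is heading toward the observer and the observer is heading toward the source.
Both move, so f' = f · (v + v_o)/(v − v_s).
f' = 247 × (332 + 2)/(332 − 14) = 247 × 334/318 ≈ 259 Hz.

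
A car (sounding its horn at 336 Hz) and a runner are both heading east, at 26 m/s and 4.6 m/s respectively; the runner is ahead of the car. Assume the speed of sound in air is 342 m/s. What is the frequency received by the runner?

The runner is ahead, so the car is moving toward it while the runner is moving away from the car.
With source approaching and observer receding, f' = f · (v − v_o)/(v − v_s).
f' = 336 × (342 − 4.6)/(342 − 26) = 336 × 337.4/316 ≈ 359 Hz.

359 Hz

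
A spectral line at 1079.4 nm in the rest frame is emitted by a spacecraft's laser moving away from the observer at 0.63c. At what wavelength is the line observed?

2265.6 nm

Relativistic Doppler for wavelength: λ' = λ₀ · √((1 + β)/(1 − β)).
λ' = 1079.4 × √(1.6300/0.3700) = 1079.4 × 2.09891 ≈ 2265.6 nm.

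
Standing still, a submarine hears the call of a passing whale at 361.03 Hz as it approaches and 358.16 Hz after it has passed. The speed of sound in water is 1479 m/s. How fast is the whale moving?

5.9 m/s

f₁/f₂ = (v + v_s)/(v − v_s), so v_s = v · (f₁ − f₂)/(f₁ + f₂).
v_s = 1479 × (361.03 − 358.16)/(361.03 + 358.16) = 1479 × 2.87/719.19 ≈ 5.9 m/s.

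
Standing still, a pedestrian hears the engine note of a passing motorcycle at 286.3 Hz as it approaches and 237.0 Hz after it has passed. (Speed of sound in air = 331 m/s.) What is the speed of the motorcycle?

31 m/s

f₁/f₂ = (v + v_s)/(v − v_s), so v_s = v · (f₁ − f₂)/(f₁ + f₂).
v_s = 331 × (286.3 − 237.0)/(286.3 + 237.0) = 331 × 49.3/523.3 ≈ 31 m/s.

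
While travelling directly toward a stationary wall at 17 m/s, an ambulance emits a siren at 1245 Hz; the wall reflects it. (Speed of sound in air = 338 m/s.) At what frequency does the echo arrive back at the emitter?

The wall receives the sound from a moving source: f₁ = f₀ · v/(v − v_e) = 1245 × 338/321 ≈ 1311 Hz.
On the return leg the ambulance is a moving observer: f₂ = f₁ · (v + v_e)/v = 1311 × 355/338 ≈ 1377 Hz.

1377 Hz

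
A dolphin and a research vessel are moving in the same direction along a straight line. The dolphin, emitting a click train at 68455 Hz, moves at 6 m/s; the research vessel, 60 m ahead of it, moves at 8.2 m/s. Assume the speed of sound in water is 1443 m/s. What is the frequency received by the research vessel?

The research vessel is ahead, so the dolphin is moving toward it while the research vessel is moving away from the dolphin.
General Doppler shift: f' = f · (v − v_o)/(v − v_s).
f' = 68455 × (1443 − 8.2)/(1443 − 6) = 68455 × 1434.8/1437 ≈ 68350 Hz.

68350 Hz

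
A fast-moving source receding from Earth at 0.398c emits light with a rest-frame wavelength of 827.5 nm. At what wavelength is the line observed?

Relativistic Doppler for wavelength: λ' = λ₀ · √((1 + β)/(1 − β)).
λ' = 827.5 × √(1.3980/0.6020) = 827.5 × 1.52390 ≈ 1261.0 nm.

1261.0 nm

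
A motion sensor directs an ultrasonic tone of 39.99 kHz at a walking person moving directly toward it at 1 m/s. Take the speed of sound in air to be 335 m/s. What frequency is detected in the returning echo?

40.2 kHz

At the walking person (a moving observer), f₁ = f₀ · (v + u)/v = 39.99 × 336/335 ≈ 40.1 kHz.
The reflection then acts as a moving source: f₂ = f₁ · v/(v − u) ≈ 40.2 kHz.
Equivalently f₂ = f₀ · (v + u)/(v − u).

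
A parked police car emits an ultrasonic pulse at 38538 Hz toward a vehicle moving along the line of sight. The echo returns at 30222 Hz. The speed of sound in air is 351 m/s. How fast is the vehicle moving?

Double Doppler shift off a moving reflector: f₂ = f₀ · (v + u)/(v − u) (u > 0 toward emitter).
Rearranging, u = v · (f₂ − f₀)/(f₂ + f₀) = 351 × -8316/68760 ≈ -42 m/s.
So the vehicle is moving at 42 m/s away from the emitter.

42 m/s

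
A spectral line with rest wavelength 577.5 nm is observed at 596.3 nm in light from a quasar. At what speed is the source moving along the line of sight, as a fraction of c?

0.032c

λ'/λ₀ = 1.0326 > 1 (redshift), so the source is receding.
λ'/λ₀ = √((1 + β)/(1 − β)) for a receding source ⇒ β = (r² − 1)/(r² + 1) with r = λ'/λ₀.
β = (1.0662 − 1)/(1.0662 + 1) ≈ 0.032.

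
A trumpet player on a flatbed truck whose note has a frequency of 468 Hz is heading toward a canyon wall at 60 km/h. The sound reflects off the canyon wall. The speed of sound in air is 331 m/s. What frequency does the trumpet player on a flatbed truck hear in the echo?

60 km/h = 16.67 m/s.
The canyon wall receives the sound from a moving source: f₁ = f₀ · v/(v − v_e) = 468 × 331/314.33 ≈ 493 Hz.
On the return leg the trumpet player on a flatbed truck is a moving observer: f₂ = f₁ · (v + v_e)/v = 493 × 347.67/331 ≈ 518 Hz.

518 Hz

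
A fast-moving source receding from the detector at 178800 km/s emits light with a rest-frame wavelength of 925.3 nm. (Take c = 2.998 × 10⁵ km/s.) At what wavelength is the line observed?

β = v/c = 178800/299800 = 0.5964.
Relativistic Doppler for wavelength: λ' = λ₀ · √((1 + β)/(1 − β)).
λ' = 925.3 × √(1.5964/0.4036) = 925.3 × 1.98881 ≈ 1840.2 nm.

1840.2 nm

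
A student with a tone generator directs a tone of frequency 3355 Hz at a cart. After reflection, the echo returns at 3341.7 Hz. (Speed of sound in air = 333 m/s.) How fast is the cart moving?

0.66 m/s

Double Doppler shift off a moving reflector: f₂ = f₀ · (v + u)/(v − u) (u > 0 toward emitter).
Rearranging, u = v · (f₂ − f₀)/(f₂ + f₀) = 333 × -13.3/6696.7 ≈ -0.66 m/s.
So the cart is moving at 0.66 m/s away from the emitter.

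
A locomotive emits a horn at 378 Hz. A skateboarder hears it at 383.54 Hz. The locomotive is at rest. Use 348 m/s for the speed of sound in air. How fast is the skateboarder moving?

5.1 m/s

f' > f, so the skateboarder is approaching.
f' = f · (v + v_o)/v ⇒ v_o = v · |f'/f − 1|.
v_o = 348 × |383.54/378 − 1| = 348 × 0.01466 ≈ 5.1 m/s.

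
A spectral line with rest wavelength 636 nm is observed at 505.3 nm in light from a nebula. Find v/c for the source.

λ'/λ₀ = 0.7945 < 1 (blueshift), so the source is approaching.
λ'/λ₀ = √((1 − β)/(1 + β)) for an approaching source ⇒ β = (1 − r²)/(1 + r²) with r = λ'/λ₀.
β = (1 − 0.6312)/(1 + 0.6312) ≈ 0.226.

0.226c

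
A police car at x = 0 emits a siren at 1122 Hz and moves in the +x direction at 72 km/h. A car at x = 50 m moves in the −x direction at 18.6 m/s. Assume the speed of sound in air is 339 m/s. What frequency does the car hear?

72 km/h = 20 m/s.
The observer lies on the +x side, so the source is heading toward the observer and the observer is heading toward the source.
General Doppler shift: f' = f · (v + v_o)/(v − v_s).
f' = 1122 × (339 + 18.6)/(339 − 20) = 1122 × 357.6/319 ≈ 1258 Hz.

1258 Hz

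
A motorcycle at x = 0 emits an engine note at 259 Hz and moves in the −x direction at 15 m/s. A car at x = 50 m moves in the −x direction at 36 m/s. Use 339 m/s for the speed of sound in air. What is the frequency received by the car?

The observer lies on the +x side, so the source is heading away from the observer and the observer is heading toward the source.
General Doppler shift: f' = f · (v + v_o)/(v + v_s).
f' = 259 × (339 + 36)/(339 + 15) = 259 × 375/354 ≈ 274 Hz.

274 Hz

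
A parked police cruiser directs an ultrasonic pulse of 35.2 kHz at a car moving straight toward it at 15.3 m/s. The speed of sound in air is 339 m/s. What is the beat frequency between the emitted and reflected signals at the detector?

3328 Hz

The car first receives the wave as a moving observer: f₁ = f₀ · (v + u)/v = 35.2 × (339 + 15.3)/339 ≈ 36.79 kHz.
The reflection then acts as a moving source: f₂ = f₁ · v/(v − u) ≈ 38.53 kHz.
Equivalently f₂ = f₀ · (v + u)/(v − u).
Beat frequency (with f₀ = 35200 Hz): |f₂ − f₀| = 2u·f₀/(v − u) = 2 × 15.3 × 35200/323.7 ≈ 3328 Hz.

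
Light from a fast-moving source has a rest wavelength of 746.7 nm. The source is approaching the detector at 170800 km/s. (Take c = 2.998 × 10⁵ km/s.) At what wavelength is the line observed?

390.9 nm

β = v/c = 170800/299800 = 0.5697.
Relativistic Doppler for wavelength: λ' = λ₀ · √((1 − β)/(1 + β)).
λ' = 746.7 × √(0.4303/1.5697) = 746.7 × 0.52356 ≈ 390.9 nm.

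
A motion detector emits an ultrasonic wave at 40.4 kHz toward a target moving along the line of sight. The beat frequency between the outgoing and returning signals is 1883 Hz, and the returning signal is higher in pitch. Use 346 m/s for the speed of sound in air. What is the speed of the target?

Double Doppler shift off a moving reflector: f₂ = f₀ · (v + u)/(v − u) (u > 0 toward emitter).
Returning signal is higher, so f₂ = f₀ + Δf = 40400 + 1883 = 42283 Hz.
Rearranging, u = v · (f₂ − f₀)/(f₂ + f₀) = 346 × 1883/82683 ≈ 7.9 m/s.
So the target is moving at 7.9 m/s toward the emitter.

7.9 m/s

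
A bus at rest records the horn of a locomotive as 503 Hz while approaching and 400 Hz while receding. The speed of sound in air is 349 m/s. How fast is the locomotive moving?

f₁/f₂ = (v + v_s)/(v − v_s), so v_s = v · (f₁ − f₂)/(f₁ + f₂).
v_s = 349 × (503 − 400)/(503 + 400) = 349 × 103/903 ≈ 40 m/s.

40 m/s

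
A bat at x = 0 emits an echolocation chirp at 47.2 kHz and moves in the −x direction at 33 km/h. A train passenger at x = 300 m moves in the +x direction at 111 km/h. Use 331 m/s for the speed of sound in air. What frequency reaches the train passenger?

33 km/h = 9.167 m/s; 111 km/h = 30.83 m/s.
The observer lies on the +x side, so the source is heading away from the observer and the observer is heading away from the source.
With source receding and observer receding, f' = f · (v − v_o)/(v + v_s).
f' = 47.2 × (331 − 30.83)/(331 + 9.167) = 47.2 × 300.17/340.17 ≈ 41.6 kHz.

41.6 kHz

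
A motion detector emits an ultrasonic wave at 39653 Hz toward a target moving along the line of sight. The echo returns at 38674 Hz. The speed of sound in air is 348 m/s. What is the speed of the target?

Double Doppler shift off a moving reflector: f₂ = f₀ · (v + u)/(v − u) (u > 0 toward emitter).
Rearranging, u = v · (f₂ − f₀)/(f₂ + f₀) = 348 × -979/78327 ≈ -4.3 m/s.
So the target is moving at 4.3 m/s away from the emitter.

4.3 m/s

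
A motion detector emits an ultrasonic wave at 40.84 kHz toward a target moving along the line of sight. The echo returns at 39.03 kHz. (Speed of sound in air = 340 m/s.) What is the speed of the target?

7.7 m/s

Double Doppler shift off a moving reflector: f₂ = f₀ · (v + u)/(v − u) (u > 0 toward emitter).
Rearranging, u = v · (f₂ − f₀)/(f₂ + f₀) = 340 × -1.81/79.87 ≈ -7.7 m/s.
So the target is moving at 7.7 m/s away from the emitter.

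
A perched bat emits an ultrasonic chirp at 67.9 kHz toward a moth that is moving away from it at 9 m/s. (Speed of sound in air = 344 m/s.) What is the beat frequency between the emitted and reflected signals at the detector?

3462 Hz

At the moth (a moving observer), f₁ = f₀ · (v − u)/v = 67.9 × 335/344 ≈ 66.12 kHz.
On reflection it acts as a source moving away from the stationary detector: f₂ = f₁ · v/(v + u) = 66.12 × 344/353 ≈ 64.44 kHz.
Equivalently f₂ = f₀ · (v − u)/(v + u).
Beat frequency (with f₀ = 67900 Hz): |f₂ − f₀| = 2u·f₀/(v + u) = 2 × 9 × 67900/353 ≈ 3462 Hz.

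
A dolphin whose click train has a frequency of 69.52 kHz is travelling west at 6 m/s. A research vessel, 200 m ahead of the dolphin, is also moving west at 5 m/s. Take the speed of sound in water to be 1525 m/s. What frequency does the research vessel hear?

The research vessel is ahead, so the dolphin is moving toward it while the research vessel is moving away from the dolphin.
Both move, so f' = f · (v − v_o)/(v − v_s).
f' = 69.52 × (1525 − 5)/(1525 − 6) = 69.52 × 1520/1519 ≈ 69.6 kHz.

69.6 kHz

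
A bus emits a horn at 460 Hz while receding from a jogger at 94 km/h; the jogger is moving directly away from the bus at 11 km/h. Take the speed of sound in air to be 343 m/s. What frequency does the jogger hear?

424 Hz

94 km/h = 26.11 m/s; 11 km/h = 3.056 m/s.
General Doppler shift: f' = f · (v − v_o)/(v + v_s).
f' = 460 × (343 − 3.056)/(343 + 26.11) = 460 × 339.94/369.11 ≈ 424 Hz.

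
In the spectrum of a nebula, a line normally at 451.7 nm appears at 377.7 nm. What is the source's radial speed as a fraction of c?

0.177

λ'/λ₀ = 0.8362 < 1 (blueshift), so the source is approaching.
λ'/λ₀ = √((1 − β)/(1 + β)) for an approaching source ⇒ β = (1 − r²)/(1 + r²) with r = λ'/λ₀.
β = (1 − 0.6992)/(1 + 0.6992) ≈ 0.177.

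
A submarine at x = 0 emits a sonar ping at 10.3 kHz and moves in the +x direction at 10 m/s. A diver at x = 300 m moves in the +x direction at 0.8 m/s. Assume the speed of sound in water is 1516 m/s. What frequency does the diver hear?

10.36 kHz

The observer lies on the +x side, so the source is heading toward the observer and the observer is heading away from the source.
General Doppler shift: f' = f · (v − v_o)/(v − v_s).
f' = 10.3 × (1516 − 0.8)/(1516 − 10) = 10.3 × 1515.2/1506 ≈ 10.36 kHz.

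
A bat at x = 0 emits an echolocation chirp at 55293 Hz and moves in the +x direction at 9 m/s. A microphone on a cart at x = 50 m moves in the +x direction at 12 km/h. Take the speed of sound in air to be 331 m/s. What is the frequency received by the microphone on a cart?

12 km/h = 3.333 m/s.
The observer lies on the +x side, so the source is heading toward the observer and the observer is heading away from the source.
With source approaching and observer receding, f' = f · (v − v_o)/(v − v_s).
f' = 55293 × (331 − 3.333)/(331 − 9) = 55293 × 327.67/322 ≈ 56266 Hz.

56266 Hz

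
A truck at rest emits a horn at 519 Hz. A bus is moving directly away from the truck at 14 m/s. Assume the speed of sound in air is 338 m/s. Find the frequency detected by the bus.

Only the observer moves, away from the source, so f' = f · (v − v_o)/v.
f' = 519 × (338 − 14)/338 = 519 × 324/338 ≈ 498 Hz.

498 Hz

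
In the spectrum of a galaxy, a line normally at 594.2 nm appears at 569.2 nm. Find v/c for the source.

0.043c

λ'/λ₀ = 0.9579 < 1 (blueshift), so the source is approaching.
λ'/λ₀ = √((1 − β)/(1 + β)) for an approaching source ⇒ β = (1 − r²)/(1 + r²) with r = λ'/λ₀.
β = (1 − 0.9176)/(1 + 0.9176) ≈ 0.043.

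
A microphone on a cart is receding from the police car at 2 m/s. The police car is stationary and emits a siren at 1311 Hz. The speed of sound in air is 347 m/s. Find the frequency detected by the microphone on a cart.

Only the observer moves, away from the source, so f' = f · (v − v_o)/v.
f' = 1311 × (347 − 2)/347 = 1311 × 345/347 ≈ 1303 Hz.

1303 Hz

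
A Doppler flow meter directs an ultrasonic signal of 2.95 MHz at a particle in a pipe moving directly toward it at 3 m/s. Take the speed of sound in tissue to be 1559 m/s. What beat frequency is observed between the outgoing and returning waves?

The particle in a pipe first receives the wave as a moving observer: f₁ = f₀ · (v + u)/v = 2.95 × (1559 + 3)/1559 ≈ 2.95568 MHz.
The reflection then acts as a moving source: f₂ = f₁ · v/(v − u) ≈ 2.96138 MHz.
Equivalently f₂ = f₀ · (v + u)/(v − u).
Beat frequency (with f₀ = 2950000 Hz): |f₂ − f₀| = 2u·f₀/(v − u) = 2 × 3 × 2950000/1556 ≈ 11375 Hz.

11375 Hz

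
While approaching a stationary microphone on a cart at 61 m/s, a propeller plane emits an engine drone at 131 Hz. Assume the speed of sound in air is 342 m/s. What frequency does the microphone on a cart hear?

Moving source, stationary observer: f' = f · v/(v − v_s) since the source is approaching.
f' = 131 × 342/(342 − 61) = 131 × 342/281 ≈ 159 Hz.

159 Hz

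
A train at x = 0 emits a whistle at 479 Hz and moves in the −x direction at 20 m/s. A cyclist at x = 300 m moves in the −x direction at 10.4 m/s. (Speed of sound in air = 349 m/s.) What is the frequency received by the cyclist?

The observer lies on the +x side, so the source is heading away from the observer and the observer is heading toward the source.
With source receding and observer approaching, f' = f · (v + v_o)/(v + v_s).
f' = 479 × (349 + 10.4)/(349 + 20) = 479 × 359.4/369 ≈ 467 Hz.

467 Hz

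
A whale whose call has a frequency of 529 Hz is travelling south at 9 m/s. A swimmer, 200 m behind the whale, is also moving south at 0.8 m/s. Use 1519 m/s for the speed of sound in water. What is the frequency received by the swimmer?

The swimmer is behind, so the whale is moving away from it while the swimmer is moving toward the whale.
Both move, so f' = f · (v + v_o)/(v + v_s).
f' = 529 × (1519 + 0.8)/(1519 + 9) = 529 × 1519.8/1528 ≈ 526 Hz.

526 Hz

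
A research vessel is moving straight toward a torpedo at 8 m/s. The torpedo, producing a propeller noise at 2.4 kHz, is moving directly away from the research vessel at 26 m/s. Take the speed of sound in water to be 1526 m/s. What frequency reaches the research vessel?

Both move, so f' = f · (v + v_o)/(v + v_s).
f' = 2.4 × (1526 + 8)/(1526 + 26) = 2.4 × 1534/1552 ≈ 2.37 kHz.

2.37 kHz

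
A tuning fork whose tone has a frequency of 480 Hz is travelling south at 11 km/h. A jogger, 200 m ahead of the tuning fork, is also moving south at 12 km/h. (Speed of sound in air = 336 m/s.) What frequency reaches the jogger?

11 km/h = 3.056 m/s; 12 km/h = 3.333 m/s.
The jogger is ahead, so the tuning fork is moving toward it while the jogger is moving away from the tuning fork.
General Doppler shift: f' = f · (v − v_o)/(v − v_s).
f' = 480 × (336 − 3.333)/(336 − 3.056) = 480 × 332.67/332.94 ≈ 480 Hz.

480 Hz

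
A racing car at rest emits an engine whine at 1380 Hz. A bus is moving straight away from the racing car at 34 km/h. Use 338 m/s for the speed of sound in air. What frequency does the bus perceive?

34 km/h = 9.444 m/s.
Moving observer, stationary source: f' = f · (v − v_o)/v.
f' = 1380 × (338 − 9.444)/338 = 1380 × 328.56/338 ≈ 1341 Hz.

1341 Hz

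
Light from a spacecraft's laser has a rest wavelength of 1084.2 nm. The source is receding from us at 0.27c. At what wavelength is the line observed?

1430.0 nm

Relativistic Doppler for wavelength: λ' = λ₀ · √((1 + β)/(1 − β)).
λ' = 1084.2 × √(1.2700/0.7300) = 1084.2 × 1.31899 ≈ 1430.0 nm.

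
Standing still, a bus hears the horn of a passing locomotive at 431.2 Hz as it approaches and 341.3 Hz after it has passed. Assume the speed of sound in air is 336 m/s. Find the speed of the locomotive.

f₁/f₂ = (v + v_s)/(v − v_s), so v_s = v · (f₁ − f₂)/(f₁ + f₂).
v_s = 336 × (431.2 − 341.3)/(431.2 + 341.3) = 336 × 89.9/772.5 ≈ 39 m/s.

39 m/s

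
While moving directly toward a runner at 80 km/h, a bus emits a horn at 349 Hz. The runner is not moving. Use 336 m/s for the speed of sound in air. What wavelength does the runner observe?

80 km/h = 22.22 m/s.
With the source moving toward a stationary observer, f' = f · v/(v − v_s).
f' = 349 × 336/(336 − 22.22) ≈ 374 Hz.
λ' = v/f' = 336/373.717 ≈ 89.9 cm.

89.9 cm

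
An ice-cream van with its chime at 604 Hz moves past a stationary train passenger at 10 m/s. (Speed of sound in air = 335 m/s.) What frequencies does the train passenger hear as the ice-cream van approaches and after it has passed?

623 Hz approaching; 586 Hz receding

Approaching: f₁ = f · v/(v − v_s) = 604 × 335/325 ≈ 623 Hz.
Receding: f₂ = f · v/(v + v_s) = 604 × 335/345 ≈ 586 Hz.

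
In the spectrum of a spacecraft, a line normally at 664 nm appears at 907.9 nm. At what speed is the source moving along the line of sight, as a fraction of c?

λ'/λ₀ = 1.3673 > 1 (redshift), so the source is receding.
λ'/λ₀ = √((1 + β)/(1 − β)) for a receding source ⇒ β = (r² − 1)/(r² + 1) with r = λ'/λ₀.
β = (1.8696 − 1)/(1.8696 + 1) ≈ 0.303.

0.303c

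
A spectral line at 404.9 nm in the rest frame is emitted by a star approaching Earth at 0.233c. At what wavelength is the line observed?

319.3 nm

Relativistic Doppler for wavelength: λ' = λ₀ · √((1 − β)/(1 + β)).
λ' = 404.9 × √(0.7670/1.2330) = 404.9 × 0.78871 ≈ 319.3 nm.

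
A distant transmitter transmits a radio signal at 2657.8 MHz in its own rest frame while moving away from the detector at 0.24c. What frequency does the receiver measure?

Relativistic Doppler for frequency: f' = f₀ · √((1 − β)/(1 + β)).
f' = 2657.8 × √(0.7600/1.2400) = 2657.8 × 0.78288 ≈ 2080.7 MHz.

2080.7 MHz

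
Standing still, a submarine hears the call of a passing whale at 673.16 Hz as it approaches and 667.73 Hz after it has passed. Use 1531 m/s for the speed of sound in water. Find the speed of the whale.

f₁/f₂ = (v + v_s)/(v − v_s), so v_s = v · (f₁ − f₂)/(f₁ + f₂).
v_s = 1531 × (673.16 − 667.73)/(673.16 + 667.73) = 1531 × 5.43/1340.89 ≈ 6.2 m/s.

6.2 m/s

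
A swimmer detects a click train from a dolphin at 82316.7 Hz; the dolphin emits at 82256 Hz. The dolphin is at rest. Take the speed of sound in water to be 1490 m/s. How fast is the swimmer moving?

f' > f, so the swimmer is approaching.
f' = f · (v + v_o)/v ⇒ v_o = v · |f'/f − 1|.
v_o = 1490 × |82316.7/82256 − 1| = 1490 × 0.0007379 ≈ 1.10 m/s.

1.10 m/s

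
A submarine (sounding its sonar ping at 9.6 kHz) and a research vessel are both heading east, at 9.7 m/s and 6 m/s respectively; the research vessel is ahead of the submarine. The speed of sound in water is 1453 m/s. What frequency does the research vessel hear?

The research vessel is ahead, so the submarine is moving toward it while the research vessel is moving away from the submarine.
General Doppler shift: f' = f · (v − v_o)/(v − v_s).
f' = 9.6 × (1453 − 6)/(1453 − 9.7) = 9.6 × 1447/1443.3 ≈ 9.62 kHz.

9.62 kHz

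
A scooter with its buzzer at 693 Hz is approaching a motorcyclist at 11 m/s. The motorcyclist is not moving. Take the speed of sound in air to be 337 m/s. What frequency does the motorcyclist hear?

With the source moving toward a stationary observer, f' = f · v/(v − v_s).
f' = 693 × 337/(337 − 11) = 693 × 337/326 ≈ 716 Hz.

716 Hz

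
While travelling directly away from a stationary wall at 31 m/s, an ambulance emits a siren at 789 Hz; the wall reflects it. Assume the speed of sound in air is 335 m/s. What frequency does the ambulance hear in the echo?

655 Hz

The wall receives the sound from a moving source: f₁ = f₀ · v/(v + v_e) = 789 × 335/366 ≈ 722 Hz.
On the return leg the ambulance is a moving observer: f₂ = f₁ · (v − v_e)/v = 722 × 304/335 ≈ 655 Hz.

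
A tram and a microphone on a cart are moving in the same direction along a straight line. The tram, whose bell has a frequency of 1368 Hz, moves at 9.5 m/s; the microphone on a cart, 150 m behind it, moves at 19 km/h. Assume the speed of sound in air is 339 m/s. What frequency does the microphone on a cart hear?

19 km/h = 5.278 m/s.
The microphone on a cart is behind, so the tram is moving away from it while the microphone on a cart is moving toward the tram.
With source receding and observer approaching, f' = f · (v + v_o)/(v + v_s).
f' = 1368 × (339 + 5.278)/(339 + 9.5) = 1368 × 344.28/348.5 ≈ 1351 Hz.

1351 Hz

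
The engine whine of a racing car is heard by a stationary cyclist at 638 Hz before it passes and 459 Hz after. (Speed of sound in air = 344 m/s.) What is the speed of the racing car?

56 m/s

f₁/f₂ = (v + v_s)/(v − v_s), so v_s = v · (f₁ − f₂)/(f₁ + f₂).
v_s = 344 × (638 − 459)/(638 + 459) = 344 × 179/1097 ≈ 56 m/s.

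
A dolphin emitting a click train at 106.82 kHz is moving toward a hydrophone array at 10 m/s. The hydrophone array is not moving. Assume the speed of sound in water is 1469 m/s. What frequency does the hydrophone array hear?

Moving source, stationary observer: f' = f · v/(v − v_s) since the source is approaching.
f' = 106.82 × 1469/(1469 − 10) = 106.82 × 1469/1459 ≈ 107.6 kHz.

107.6 kHz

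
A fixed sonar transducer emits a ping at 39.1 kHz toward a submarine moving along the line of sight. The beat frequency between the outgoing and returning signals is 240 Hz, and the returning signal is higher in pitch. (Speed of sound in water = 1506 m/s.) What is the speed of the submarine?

4.6 m/s

Double Doppler shift off a moving reflector: f₂ = f₀ · (v + u)/(v − u) (u > 0 toward emitter).
Returning signal is higher, so f₂ = f₀ + Δf = 39100 + 240 = 39340 Hz.
Rearranging, u = v · (f₂ − f₀)/(f₂ + f₀) = 1506 × 240/78440 ≈ 4.6 m/s.
So the submarine is moving at 4.6 m/s toward the emitter.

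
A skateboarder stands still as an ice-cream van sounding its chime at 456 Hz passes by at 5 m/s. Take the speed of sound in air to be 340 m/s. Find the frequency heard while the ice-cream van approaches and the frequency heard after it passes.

463 Hz approaching; 449 Hz receding

Approaching: f₁ = f · v/(v − v_s) = 456 × 340/335 ≈ 463 Hz.
Receding: f₂ = f · v/(v + v_s) = 456 × 340/345 ≈ 449 Hz.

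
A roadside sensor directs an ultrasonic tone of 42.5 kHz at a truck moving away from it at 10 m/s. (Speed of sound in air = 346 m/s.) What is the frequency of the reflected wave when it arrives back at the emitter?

The truck first receives the wave as a moving observer: f₁ = f₀ · (v − u)/v = 42.5 × (346 − 10)/346 ≈ 41.3 kHz.
On reflection it acts as a source moving away from the stationary detector: f₂ = f₁ · v/(v + u) = 41.3 × 346/356 ≈ 40.1 kHz.

40.1 kHz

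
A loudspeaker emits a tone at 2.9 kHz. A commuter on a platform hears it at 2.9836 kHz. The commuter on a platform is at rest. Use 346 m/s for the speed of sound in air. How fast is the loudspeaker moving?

9.7 m/s

f' > f, so the loudspeaker is approaching.
f' = f · v/(v − v_s) ⇒ v_s = v · |1 − f/f'|.
v_s = 346 × |1 − 2.9/2.9836| = 346 × 0.02802 ≈ 9.7 m/s.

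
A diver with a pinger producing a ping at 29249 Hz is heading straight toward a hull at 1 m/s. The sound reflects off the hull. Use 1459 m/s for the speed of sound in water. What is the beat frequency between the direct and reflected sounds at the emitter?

40.1 Hz

The hull receives the sound from a moving source: f₁ = f₀ · v/(v − v_e) = 29249 × 1459/1458 ≈ 29269.1 Hz.
On the return leg the diver with a pinger is a moving observer: f₂ = f₁ · (v + v_e)/v = 29269.1 × 1460/1459 ≈ 29289.1 Hz.
Equivalently f₂ = f₀ · (v + v_e)/(v − v_e).
Beat against the emitted tone: |f₂ − f₀| = 2v_e·f₀/(v − v_e) = 2 × 1 × 29249/1458 ≈ 40.1 Hz.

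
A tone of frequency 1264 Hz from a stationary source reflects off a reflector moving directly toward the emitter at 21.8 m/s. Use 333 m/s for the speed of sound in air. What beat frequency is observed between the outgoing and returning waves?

The reflector first receives the wave as a moving observer: f₁ = f₀ · (v + u)/v = 1264 × (333 + 21.8)/333 ≈ 1346.7 Hz.
On reflection it acts as a source moving toward the stationary detector: f₂ = f₁ · v/(v − u) = 1346.7 × 333/311.2 ≈ 1441.1 Hz.
Equivalently f₂ = f₀ · (v + u)/(v − u).
Beat frequency: |f₂ − f₀| = 2u·f₀/(v − u) = 2 × 21.8 × 1264/311.2 ≈ 177 Hz.

177 Hz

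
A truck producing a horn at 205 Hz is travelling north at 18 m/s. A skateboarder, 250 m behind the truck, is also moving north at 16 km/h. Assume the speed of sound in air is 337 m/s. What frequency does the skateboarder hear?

197 Hz

16 km/h = 4.444 m/s.
The skateboarder is behind, so the truck is moving away from it while the skateboarder is moving toward the truck.
Both move, so f' = f · (v + v_o)/(v + v_s).
f' = 205 × (337 + 4.444)/(337 + 18) = 205 × 341.44/355 ≈ 197 Hz.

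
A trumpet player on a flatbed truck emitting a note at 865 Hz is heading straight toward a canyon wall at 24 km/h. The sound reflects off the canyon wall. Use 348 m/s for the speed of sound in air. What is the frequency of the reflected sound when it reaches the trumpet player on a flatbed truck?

899 Hz

24 km/h = 6.667 m/s.
The canyon wall receives the sound from a moving source: f₁ = f₀ · v/(v − v_e) = 865 × 348/341.33 ≈ 882 Hz.
On the return leg the trumpet player on a flatbed truck is a moving observer: f₂ = f₁ · (v + v_e)/v = 882 × 354.67/348 ≈ 899 Hz.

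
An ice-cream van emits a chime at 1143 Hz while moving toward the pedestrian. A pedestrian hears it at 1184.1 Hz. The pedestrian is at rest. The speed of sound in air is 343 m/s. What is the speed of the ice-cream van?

11.9 m/s

f' = f · v/(v − v_s) ⇒ v_s = v · |1 − f/f'|.
v_s = 343 × |1 − 1143/1184.1| = 343 × 0.03471 ≈ 11.9 m/s.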